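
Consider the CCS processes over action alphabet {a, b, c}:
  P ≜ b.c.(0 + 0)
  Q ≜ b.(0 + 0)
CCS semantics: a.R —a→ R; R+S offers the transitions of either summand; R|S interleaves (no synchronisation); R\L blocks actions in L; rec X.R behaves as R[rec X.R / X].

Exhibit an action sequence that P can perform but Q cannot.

LTS(P): 3 reachable states
  u0 = b.c.(0 + 0) has moves -b-> u1
  u1 = c.(0 + 0) has moves -c-> u2
  u2 = 0 + 0 has moves stopped
LTS(Q): 2 reachable states
  v0 = b.(0 + 0) has moves -b-> v1
  v1 = 0 + 0 has moves stopped
Run σ = ⟨bc⟩ on P: start {u0}
  after b @ step 1: {u1}
  after c @ step 2: {u2}
  ✓ P
Run σ = ⟨bc⟩ on Q: start {v0}
  after b @ step 1: {v1}
  after c @ step 2: no successor for Q

bc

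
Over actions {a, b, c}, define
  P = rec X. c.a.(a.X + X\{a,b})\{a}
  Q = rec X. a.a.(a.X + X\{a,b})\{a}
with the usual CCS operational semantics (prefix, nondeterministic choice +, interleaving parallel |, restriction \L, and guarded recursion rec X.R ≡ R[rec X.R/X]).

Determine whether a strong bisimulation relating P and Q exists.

P's transition system — 4 states:
  s0 = rec X. c.a.(a.X + X\{a,b})\{a} → =c=> s1
  s1 = a.(a.(rec X. c.a.(a.X + X\{a,b})\{a}) + (rec X. c.a.(a.X + X\{a,b})\{a})\{a,b})\{a} → =a=> s2
  s2 = (a.(rec X. c.a.(a.X + X\{a,b})\{a}) + (rec X. c.a.(a.X + X\{a,b})\{a})\{a,b})\{a} → =c=> s3
  s3 = (a.(a.(rec X. c.a.(a.X + X\{a,b})\{a}) + (rec X. c.a.(a.X + X\{a,b})\{a})\{a,b})\{a})\{a,b}\{a} → ·
Q's transition system — 3 states:
  t0 = rec X. a.a.(a.X + X\{a,b})\{a} → =a=> t1
  t1 = a.(a.(rec X. a.a.(a.X + X\{a,b})\{a}) + (rec X. a.a.(a.X + X\{a,b})\{a})\{a,b})\{a} → =a=> t2
  t2 = (a.(rec X. a.a.(a.X + X\{a,b})\{a}) + (rec X. a.a.(a.X + X\{a,b})\{a})\{a,b})\{a} → ·
Coarsest stable partition (strong bisimilarity classes):
  B0 = {s0}
  B1 = {s1}
  B2 = {s2}
  B3 = {s3, t2}
  B4 = {t0}
  B5 = {t1}
s0 ∈ B0, t0 ∈ B4 → different blocks

P ≁ Q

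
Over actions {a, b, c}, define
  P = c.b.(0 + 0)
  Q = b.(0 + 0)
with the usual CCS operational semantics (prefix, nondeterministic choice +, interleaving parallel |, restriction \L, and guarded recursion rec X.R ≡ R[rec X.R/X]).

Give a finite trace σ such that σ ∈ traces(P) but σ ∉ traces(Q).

c

P's transition system — 3 states:
  m0 = c.b.(0 + 0) | =c=> m1
  m1 = b.(0 + 0) | =b=> m2
  m2 = 0 + 0 | ∅
Q's transition system — 2 states:
  n0 = b.(0 + 0) | =b=> n1
  n1 = 0 + 0 | ∅
Run σ = ⟨c⟩ on P: start {m0}
  [1] c ⇒ {m1}
  ✓ P
Run σ = ⟨c⟩ on Q: start {n0}
  [1] c ⇒ ∅  — Q cannot continue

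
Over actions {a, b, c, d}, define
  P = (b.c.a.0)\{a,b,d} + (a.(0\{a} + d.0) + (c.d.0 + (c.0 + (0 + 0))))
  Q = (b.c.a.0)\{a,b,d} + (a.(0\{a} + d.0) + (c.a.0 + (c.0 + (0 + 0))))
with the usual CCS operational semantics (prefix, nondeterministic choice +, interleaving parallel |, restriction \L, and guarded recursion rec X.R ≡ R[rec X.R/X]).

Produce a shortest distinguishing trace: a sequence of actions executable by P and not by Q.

cd

Reachable graph of P (4 states):
  u0 = (b.c.a.0)\{a,b,d} + (a.(0\{a} + d.0) + (c.d.0 + (c.0 + (0 + 0)))) ⊢ —a→ u1, —c→ u2, —c→ u3
  u1 = 0\{a} + d.0 ⊢ —d→ u2
  u2 = 0 ⊢ (no moves)
  u3 = d.0 ⊢ —d→ u2
Reachable graph of Q (4 states):
  v0 = (b.c.a.0)\{a,b,d} + (a.(0\{a} + d.0) + (c.a.0 + (c.0 + (0 + 0)))) ⊢ —a→ v1, —c→ v2, —c→ v3
  v1 = 0\{a} + d.0 ⊢ —d→ v2
  v2 = 0 ⊢ (no moves)
  v3 = a.0 ⊢ —a→ v2
Executing cd from P (initial set {u0}):
  [1] c ⇒ {u2, u3}
  [2] d ⇒ {u2}
  P completes σ.
Executing cd from Q (initial set {v0}):
  [1] c ⇒ {v2, v3}
  [2] d ⇒ no successor for Q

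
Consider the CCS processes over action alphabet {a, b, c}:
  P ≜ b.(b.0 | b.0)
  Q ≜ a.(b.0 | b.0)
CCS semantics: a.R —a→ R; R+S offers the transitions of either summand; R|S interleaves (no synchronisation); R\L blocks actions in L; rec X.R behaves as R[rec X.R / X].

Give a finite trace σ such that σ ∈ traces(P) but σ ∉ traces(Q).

Reachable graph of P (5 states):
  u0 = b.(b.0 | b.0) | --b--▸ u1
  u1 = b.0 | b.0 | --b--▸ u2, --b--▸ u3
  u2 = 0 | b.0 | --b--▸ u4
  u3 = b.0 | 0 | --b--▸ u4
  u4 = 0 | 0 | ·
Reachable graph of Q (5 states):
  v0 = a.(b.0 | b.0) | --a--▸ v1
  v1 = b.0 | b.0 | --b--▸ v2, --b--▸ v3
  v2 = 0 | b.0 | --b--▸ v4
  v3 = b.0 | 0 | --b--▸ v4
  v4 = 0 | 0 | ·
Run σ = ⟨b⟩ on P: start {u0}
  step 1 (b): {u1}
  P completes σ.
Run σ = ⟨b⟩ on Q: start {v0}
  step 1 (b): no successor for Q

b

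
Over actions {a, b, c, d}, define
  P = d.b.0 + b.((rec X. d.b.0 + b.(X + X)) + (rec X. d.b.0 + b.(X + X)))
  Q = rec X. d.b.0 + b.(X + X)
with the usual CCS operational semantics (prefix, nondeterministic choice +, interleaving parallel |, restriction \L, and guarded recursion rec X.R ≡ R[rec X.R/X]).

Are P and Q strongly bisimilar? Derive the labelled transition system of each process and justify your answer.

P ~ Q

Reachable graph of P (4 states):
  m0 = d.b.0 + b.((rec X. d.b.0 + b.(X + X)) + (rec X. d.b.0 + b.(X + X))) :: -b-> m1, -d-> m2
  m1 = (rec X. d.b.0 + b.(X + X)) + (rec X. d.b.0 + b.(X + X)) :: -b-> m1, -d-> m2
  m2 = b.0 :: -b-> m3
  m3 = 0 :: stopped
Reachable graph of Q (4 states):
  n0 = rec X. d.b.0 + b.(X + X) :: -b-> n1, -d-> n2
  n1 = (rec X. d.b.0 + b.(X + X)) + (rec X. d.b.0 + b.(X + X)) :: -b-> n1, -d-> n2
  n2 = b.0 :: -b-> n3
  n3 = 0 :: stopped
Coarsest stable partition (strong bisimilarity classes):
  B0 = {m0, m1, n0, n1}
  B1 = {m2, n2}
  B2 = {m3, n3}
m0 ∈ B0, n0 ∈ B0 → same block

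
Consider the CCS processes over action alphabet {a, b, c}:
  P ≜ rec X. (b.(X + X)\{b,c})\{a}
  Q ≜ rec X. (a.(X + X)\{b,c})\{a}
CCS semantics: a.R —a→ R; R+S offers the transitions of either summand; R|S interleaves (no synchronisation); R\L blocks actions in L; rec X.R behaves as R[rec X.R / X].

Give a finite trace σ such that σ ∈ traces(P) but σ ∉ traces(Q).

b

P's transition system — 2 states:
  u0 = rec X. (b.(X + X)\{b,c})\{a} has moves -b-> u1
  u1 = ((rec X. (b.(X + X)\{b,c})\{a}) + (rec X. (b.(X + X)\{b,c})\{a}))\{b,c}\{a} has moves ·
Q's transition system — 1 states:
  v0 = rec X. (a.(X + X)\{b,c})\{a} has moves ·
Run σ = ⟨b⟩ on P: start {u0}
  step 1 (b): {u1}
  — P admits the full trace.
Run σ = ⟨b⟩ on Q: start {v0}
  step 1 (b): no successor for Q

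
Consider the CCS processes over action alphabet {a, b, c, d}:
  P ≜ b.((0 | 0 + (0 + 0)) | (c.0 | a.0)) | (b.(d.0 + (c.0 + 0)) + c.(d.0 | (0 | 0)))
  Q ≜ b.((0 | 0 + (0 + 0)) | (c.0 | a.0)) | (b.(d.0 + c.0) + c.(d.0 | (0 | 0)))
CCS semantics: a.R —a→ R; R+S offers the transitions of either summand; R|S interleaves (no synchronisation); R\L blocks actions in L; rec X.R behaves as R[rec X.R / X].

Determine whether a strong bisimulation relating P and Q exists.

P ~ Q

P's transition system — 25 states:
  m0 = b.((0 | 0 + (0 + 0)) | (c.0 | a.0)) | (b.(d.0 + (c.0 + 0)) + c.(d.0 | (0 | 0))) :: =b=> m1, =b=> m2, =c=> m3
  m1 = (0 | 0 + (0 + 0)) | (c.0 | a.0) | (b.(d.0 + (c.0 + 0)) + c.(d.0 | (0 | 0))) :: =a=> m4, =b=> m5, =c=> m6, =c=> m7
  m2 = b.((0 | 0 + (0 + 0)) | (c.0 | a.0)) | (d.0 + (c.0 + 0)) :: =b=> m5, =c=> m8, =d=> m8
  m3 = b.((0 | 0 + (0 + 0)) | (c.0 | a.0)) | (d.0 | (0 | 0)) :: =b=> m7, =d=> m9
  m4 = (0 | 0 + (0 + 0)) | (c.0 | 0) | (b.(d.0 + (c.0 + 0)) + c.(d.0 | (0 | 0))) :: =b=> m10, =c=> m11, =c=> m12
  m5 = (0 | 0 + (0 + 0)) | (c.0 | a.0) | (d.0 + (c.0 + 0)) :: =a=> m10, =c=> m13, =c=> m14, =d=> m14
  m6 = (0 | 0 + (0 + 0)) | (0 | a.0) | (b.(d.0 + (c.0 + 0)) + c.(d.0 | (0 | 0))) :: =a=> m11, =b=> m13, =c=> m15
  m7 = (0 | 0 + (0 + 0)) | (c.0 | a.0) | (d.0 | (0 | 0)) :: =a=> m12, =c=> m15, =d=> m16
  m8 = b.((0 | 0 + (0 + 0)) | (c.0 | a.0)) | 0 :: =b=> m14
  m9 = b.((0 | 0 + (0 + 0)) | (c.0 | a.0)) | (0 | (0 | 0)) :: =b=> m16
  m10 = (0 | 0 + (0 + 0)) | (c.0 | 0) | (d.0 + (c.0 + 0)) :: =c=> m17, =c=> m18, =d=> m18
  m11 = (0 | 0 + (0 + 0)) | (0 | 0) | (b.(d.0 + (c.0 + 0)) + c.(d.0 | (0 | 0))) :: =b=> m17, =c=> m19
  m12 = (0 | 0 + (0 + 0)) | (c.0 | 0) | (d.0 | (0 | 0)) :: =c=> m19, =d=> m20
  m13 = (0 | 0 + (0 + 0)) | (0 | a.0) | (d.0 + (c.0 + 0)) :: =a=> m17, =c=> m21, =d=> m21
  m14 = (0 | 0 + (0 + 0)) | (c.0 | a.0) | 0 :: =a=> m18, =c=> m21
  m15 = (0 | 0 + (0 + 0)) | (0 | a.0) | (d.0 | (0 | 0)) :: =a=> m19, =d=> m22
  m16 = (0 | 0 + (0 + 0)) | (c.0 | a.0) | (0 | (0 | 0)) :: =a=> m20, =c=> m22
  m17 = (0 | 0 + (0 + 0)) | (0 | 0) | (d.0 + (c.0 + 0)) :: =c=> m23, =d=> m23
  m18 = (0 | 0 + (0 + 0)) | (c.0 | 0) | 0 :: =c=> m23
  m19 = (0 | 0 + (0 + 0)) | (0 | 0) | (d.0 | (0 | 0)) :: =d=> m24
  m20 = (0 | 0 + (0 + 0)) | (c.0 | 0) | (0 | (0 | 0)) :: =c=> m24
  m21 = (0 | 0 + (0 + 0)) | (0 | a.0) | 0 :: =a=> m23
  m22 = (0 | 0 + (0 + 0)) | (0 | a.0) | (0 | (0 | 0)) :: =a=> m24
  m23 = (0 | 0 + (0 + 0)) | (0 | 0) | 0 :: stopped
  m24 = (0 | 0 + (0 + 0)) | (0 | 0) | (0 | (0 | 0)) :: stopped
Q's transition system — 25 states:
  n0 = b.((0 | 0 + (0 + 0)) | (c.0 | a.0)) | (b.(d.0 + c.0) + c.(d.0 | (0 | 0))) :: =b=> n1, =b=> n2, =c=> n3
  n1 = (0 | 0 + (0 + 0)) | (c.0 | a.0) | (b.(d.0 + c.0) + c.(d.0 | (0 | 0))) :: =a=> n4, =b=> n5, =c=> n6, =c=> n7
  n2 = b.((0 | 0 + (0 + 0)) | (c.0 | a.0)) | (d.0 + c.0) :: =b=> n5, =c=> n8, =d=> n8
  n3 = b.((0 | 0 + (0 + 0)) | (c.0 | a.0)) | (d.0 | (0 | 0)) :: =b=> n7, =d=> n9
  n4 = (0 | 0 + (0 + 0)) | (c.0 | 0) | (b.(d.0 + c.0) + c.(d.0 | (0 | 0))) :: =b=> n10, =c=> n11, =c=> n12
  n5 = (0 | 0 + (0 + 0)) | (c.0 | a.0) | (d.0 + c.0) :: =a=> n10, =c=> n13, =c=> n14, =d=> n14
  n6 = (0 | 0 + (0 + 0)) | (0 | a.0) | (b.(d.0 + c.0) + c.(d.0 | (0 | 0))) :: =a=> n11, =b=> n13, =c=> n15
  n7 = (0 | 0 + (0 + 0)) | (c.0 | a.0) | (d.0 | (0 | 0)) :: =a=> n12, =c=> n15, =d=> n16
  n8 = b.((0 | 0 + (0 + 0)) | (c.0 | a.0)) | 0 :: =b=> n14
  n9 = b.((0 | 0 + (0 + 0)) | (c.0 | a.0)) | (0 | (0 | 0)) :: =b=> n16
  n10 = (0 | 0 + (0 + 0)) | (c.0 | 0) | (d.0 + c.0) :: =c=> n17, =c=> n18, =d=> n18
  n11 = (0 | 0 + (0 + 0)) | (0 | 0) | (b.(d.0 + c.0) + c.(d.0 | (0 | 0))) :: =b=> n17, =c=> n19
  n12 = (0 | 0 + (0 + 0)) | (c.0 | 0) | (d.0 | (0 | 0)) :: =c=> n19, =d=> n20
  n13 = (0 | 0 + (0 + 0)) | (0 | a.0) | (d.0 + c.0) :: =a=> n17, =c=> n21, =d=> n21
  n14 = (0 | 0 + (0 + 0)) | (c.0 | a.0) | 0 :: =a=> n18, =c=> n21
  n15 = (0 | 0 + (0 + 0)) | (0 | a.0) | (d.0 | (0 | 0)) :: =a=> n19, =d=> n22
  n16 = (0 | 0 + (0 + 0)) | (c.0 | a.0) | (0 | (0 | 0)) :: =a=> n20, =c=> n22
  n17 = (0 | 0 + (0 + 0)) | (0 | 0) | (d.0 + c.0) :: =c=> n23, =d=> n23
  n18 = (0 | 0 + (0 + 0)) | (c.0 | 0) | 0 :: =c=> n23
  n19 = (0 | 0 + (0 + 0)) | (0 | 0) | (d.0 | (0 | 0)) :: =d=> n24
  n20 = (0 | 0 + (0 + 0)) | (c.0 | 0) | (0 | (0 | 0)) :: =c=> n24
  n21 = (0 | 0 + (0 + 0)) | (0 | a.0) | 0 :: =a=> n23
  n22 = (0 | 0 + (0 + 0)) | (0 | a.0) | (0 | (0 | 0)) :: =a=> n24
  n23 = (0 | 0 + (0 + 0)) | (0 | 0) | 0 :: stopped
  n24 = (0 | 0 + (0 + 0)) | (0 | 0) | (0 | (0 | 0)) :: stopped
Partition-refinement fixed point:
  B0 = {m0, n0}
  B1 = {m3, n3}
  B2 = {m8, m9, n8, n9}
  B3 = {m14, m16, n14, n16}
  B4 = {m21, m22, n21, n22}
  B5 = {m23, m24, n23, n24}
  B6 = {m18, m20, n18, n20}
  B7 = {m7, n7}
  B8 = {m15, n15}
  B9 = {m19, n19}
  B10 = {m12, n12}
  B11 = {m2, n2}
  B12 = {m5, n5}
  B13 = {m10, n10}
  B14 = {m17, n17}
  B15 = {m13, n13}
  B16 = {m1, n1}
  B17 = {m4, n4}
  B18 = {m11, n11}
  B19 = {m6, n6}
m0 ∈ B0, n0 ∈ B0 → same block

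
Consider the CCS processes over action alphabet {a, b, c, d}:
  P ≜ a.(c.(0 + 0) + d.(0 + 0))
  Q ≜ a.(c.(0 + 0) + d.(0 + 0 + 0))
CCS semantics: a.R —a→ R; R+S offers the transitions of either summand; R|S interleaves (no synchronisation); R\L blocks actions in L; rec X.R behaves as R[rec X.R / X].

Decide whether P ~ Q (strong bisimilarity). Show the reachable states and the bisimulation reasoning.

bisimilar

P's transition system — 3 states:
  s0 = a.(c.(0 + 0) + d.(0 + 0)) | =a=> s1
  s1 = c.(0 + 0) + d.(0 + 0) | =c=> s2, =d=> s2
  s2 = 0 + 0 | ∅
Q's transition system — 4 states:
  t0 = a.(c.(0 + 0) + d.(0 + 0 + 0)) | =a=> t1
  t1 = c.(0 + 0) + d.(0 + 0 + 0) | =c=> t2, =d=> t3
  t2 = 0 + 0 | ∅
  t3 = 0 + 0 + 0 | ∅
Partition-refinement fixed point:
  B0 = {s0, t0}
  B1 = {s1, t1}
  B2 = {s2, t2, t3}
s0 ∈ B0, t0 ∈ B0 → same block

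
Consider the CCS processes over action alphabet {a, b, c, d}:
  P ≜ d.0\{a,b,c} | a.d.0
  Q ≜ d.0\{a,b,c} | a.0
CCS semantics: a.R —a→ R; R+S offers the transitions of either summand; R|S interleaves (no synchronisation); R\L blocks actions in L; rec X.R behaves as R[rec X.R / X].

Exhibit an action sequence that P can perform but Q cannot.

Reachable graph of P (6 states):
  m0 = d.0\{a,b,c} | a.d.0 → --a--▸ m1, --d--▸ m2
  m1 = d.0\{a,b,c} | d.0 → --d--▸ m3, --d--▸ m4
  m2 = 0\{a,b,c} | a.d.0 → --a--▸ m3
  m3 = 0\{a,b,c} | d.0 → --d--▸ m5
  m4 = d.0\{a,b,c} | 0 → --d--▸ m5
  m5 = 0\{a,b,c} | 0 → stopped
Reachable graph of Q (4 states):
  n0 = d.0\{a,b,c} | a.0 → --a--▸ n1, --d--▸ n2
  n1 = d.0\{a,b,c} | 0 → --d--▸ n3
  n2 = 0\{a,b,c} | a.0 → --a--▸ n3
  n3 = 0\{a,b,c} | 0 → stopped
Trace ⟨add⟩ through P, begin at {m0}:
  [1] a ⇒ {m1}
  [2] d ⇒ {m3, m4}
  [3] d ⇒ {m5}
  ✓ P
Trace ⟨add⟩ through Q, begin at {n0}:
  [1] a ⇒ {n1}
  [2] d ⇒ {n3}
  [3] d ⇒ ∅  — Q cannot continue

add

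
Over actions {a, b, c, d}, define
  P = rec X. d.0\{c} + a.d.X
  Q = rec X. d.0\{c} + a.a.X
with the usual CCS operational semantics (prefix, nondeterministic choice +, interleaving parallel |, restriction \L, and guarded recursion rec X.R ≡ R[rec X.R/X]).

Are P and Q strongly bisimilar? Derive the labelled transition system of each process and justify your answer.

not bisimilar

LTS(P): 3 reachable states
  s0 = rec X. d.0\{c} + a.d.X ⊢ —a→ s1, —d→ s2
  s1 = d.(rec X. d.0\{c} + a.d.X) ⊢ —d→ s0
  s2 = 0\{c} ⊢ ·
LTS(Q): 3 reachable states
  t0 = rec X. d.0\{c} + a.a.X ⊢ —a→ t1, —d→ t2
  t1 = a.(rec X. d.0\{c} + a.a.X) ⊢ —a→ t0
  t2 = 0\{c} ⊢ ·
Partition-refinement fixed point:
  B0 = {s0}
  B1 = {s2, t2}
  B2 = {s1}
  B3 = {t0}
  B4 = {t1}
s0 ∈ B0, t0 ∈ B3 → different blocks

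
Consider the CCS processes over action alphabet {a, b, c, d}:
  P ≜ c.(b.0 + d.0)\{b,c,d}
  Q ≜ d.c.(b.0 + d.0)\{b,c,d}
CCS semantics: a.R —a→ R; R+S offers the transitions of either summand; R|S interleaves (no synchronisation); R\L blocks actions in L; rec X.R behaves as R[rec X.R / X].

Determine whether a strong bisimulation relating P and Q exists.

LTS(P): 2 reachable states
  m0 = c.(b.0 + d.0)\{b,c,d} :: --c--▸ m1
  m1 = (b.0 + d.0)\{b,c,d} :: (no moves)
LTS(Q): 3 reachable states
  n0 = d.c.(b.0 + d.0)\{b,c,d} :: --d--▸ n1
  n1 = c.(b.0 + d.0)\{b,c,d} :: --c--▸ n2
  n2 = (b.0 + d.0)\{b,c,d} :: (no moves)
Coarsest stable partition (strong bisimilarity classes):
  B0 = {m0, n1}
  B1 = {m1, n2}
  B2 = {n0}
m0 ∈ B0, n0 ∈ B2 → different blocks

not bisimilar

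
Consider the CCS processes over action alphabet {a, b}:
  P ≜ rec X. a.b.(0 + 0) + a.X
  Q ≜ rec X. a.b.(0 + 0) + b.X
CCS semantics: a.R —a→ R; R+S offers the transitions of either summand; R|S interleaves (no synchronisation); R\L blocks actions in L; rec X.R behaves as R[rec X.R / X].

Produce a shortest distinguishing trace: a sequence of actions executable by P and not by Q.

aa

Reachable graph of P (3 states):
  m0 = rec X. a.b.(0 + 0) + a.X | --a--▸ m0, --a--▸ m1
  m1 = b.(0 + 0) | --b--▸ m2
  m2 = 0 + 0 | stopped
Reachable graph of Q (3 states):
  n0 = rec X. a.b.(0 + 0) + b.X | --a--▸ n1, --b--▸ n0
  n1 = b.(0 + 0) | --b--▸ n2
  n2 = 0 + 0 | stopped
Trace ⟨aa⟩ through P, begin at {m0}:
  [1] a ⇒ {m0, m1}
  [2] a ⇒ {m0, m1}
  P completes σ.
Trace ⟨aa⟩ through Q, begin at {n0}:
  [1] a ⇒ {n1}
  [2] a ⇒ ∅ (Q stuck)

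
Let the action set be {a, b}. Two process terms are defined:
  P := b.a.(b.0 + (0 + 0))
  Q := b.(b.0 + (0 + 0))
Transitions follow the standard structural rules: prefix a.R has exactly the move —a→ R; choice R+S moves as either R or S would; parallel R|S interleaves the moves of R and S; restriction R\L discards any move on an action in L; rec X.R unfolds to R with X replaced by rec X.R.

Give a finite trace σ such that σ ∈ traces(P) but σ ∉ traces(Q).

ba

P's transition system — 4 states:
  s0 = b.a.(b.0 + (0 + 0)) → -b-> s1
  s1 = a.(b.0 + (0 + 0)) → -a-> s2
  s2 = b.0 + (0 + 0) → -b-> s3
  s3 = 0 → ·
Q's transition system — 3 states:
  t0 = b.(b.0 + (0 + 0)) → -b-> t1
  t1 = b.0 + (0 + 0) → -b-> t2
  t2 = 0 → ·
Trace ⟨ba⟩ through P, begin at {s0}:
  after b @ step 1: {s1}
  after a @ step 2: {s2}
  P completes σ.
Trace ⟨ba⟩ through Q, begin at {t0}:
  after b @ step 1: {t1}
  after a @ step 2: ∅ (Q stuck)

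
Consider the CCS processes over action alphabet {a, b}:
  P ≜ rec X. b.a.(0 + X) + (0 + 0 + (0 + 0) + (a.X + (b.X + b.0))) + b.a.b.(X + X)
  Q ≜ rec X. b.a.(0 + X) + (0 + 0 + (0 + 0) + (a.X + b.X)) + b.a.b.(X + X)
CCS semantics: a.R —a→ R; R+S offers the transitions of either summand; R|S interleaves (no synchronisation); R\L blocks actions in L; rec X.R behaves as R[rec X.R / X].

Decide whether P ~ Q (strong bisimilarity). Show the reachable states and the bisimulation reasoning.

LTS(P): 7 reachable states
  s0 = rec X. b.a.(0 + X) + (0 + 0 + (0 + 0) + (a.X + (b.X + b.0))) + b.a.b.(X + X) :: --a--▸ s0, --b--▸ s0, --b--▸ s1, --b--▸ s2, --b--▸ s3
  s1 = 0 :: deadlocked
  s2 = a.(0 + (rec X. b.a.(0 + X) + (0 + 0 + (0 + 0) + (a.X + (b.X + b.0))) + b.a.b.(X + X))) :: --a--▸ s4
  s3 = a.b.((rec X. b.a.(0 + X) + (0 + 0 + (0 + 0) + (a.X + (b.X + b.0))) + b.a.b.(X + X)) + (rec X. b.a.(0 + X) + (0 + 0 + (0 + 0) + (a.X + (b.X + b.0))) + b.a.b.(X + X))) :: --a--▸ s5
  s4 = 0 + (rec X. b.a.(0 + X) + (0 + 0 + (0 + 0) + (a.X + (b.X + b.0))) + b.a.b.(X + X)) :: --a--▸ s0, --b--▸ s0, --b--▸ s1, --b--▸ s2, --b--▸ s3
  s5 = b.((rec X. b.a.(0 + X) + (0 + 0 + (0 + 0) + (a.X + (b.X + b.0))) + b.a.b.(X + X)) + (rec X. b.a.(0 + X) + (0 + 0 + (0 + 0) + (a.X + (b.X + b.0))) + b.a.b.(X + X))) :: --b--▸ s6
  s6 = (rec X. b.a.(0 + X) + (0 + 0 + (0 + 0) + (a.X + (b.X + b.0))) + b.a.b.(X + X)) + (rec X. b.a.(0 + X) + (0 + 0 + (0 + 0) + (a.X + (b.X + b.0))) + b.a.b.(X + X)) :: --a--▸ s0, --b--▸ s0, --b--▸ s1, --b--▸ s2, --b--▸ s3
LTS(Q): 6 reachable states
  t0 = rec X. b.a.(0 + X) + (0 + 0 + (0 + 0) + (a.X + b.X)) + b.a.b.(X + X) :: --a--▸ t0, --b--▸ t0, --b--▸ t1, --b--▸ t2
  t1 = a.(0 + (rec X. b.a.(0 + X) + (0 + 0 + (0 + 0) + (a.X + b.X)) + b.a.b.(X + X))) :: --a--▸ t3
  t2 = a.b.((rec X. b.a.(0 + X) + (0 + 0 + (0 + 0) + (a.X + b.X)) + b.a.b.(X + X)) + (rec X. b.a.(0 + X) + (0 + 0 + (0 + 0) + (a.X + b.X)) + b.a.b.(X + X))) :: --a--▸ t4
  t3 = 0 + (rec X. b.a.(0 + X) + (0 + 0 + (0 + 0) + (a.X + b.X)) + b.a.b.(X + X)) :: --a--▸ t0, --b--▸ t0, --b--▸ t1, --b--▸ t2
  t4 = b.((rec X. b.a.(0 + X) + (0 + 0 + (0 + 0) + (a.X + b.X)) + b.a.b.(X + X)) + (rec X. b.a.(0 + X) + (0 + 0 + (0 + 0) + (a.X + b.X)) + b.a.b.(X + X))) :: --b--▸ t5
  t5 = (rec X. b.a.(0 + X) + (0 + 0 + (0 + 0) + (a.X + b.X)) + b.a.b.(X + X)) + (rec X. b.a.(0 + X) + (0 + 0 + (0 + 0) + (a.X + b.X)) + b.a.b.(X + X)) :: --a--▸ t0, --b--▸ t0, --b--▸ t1, --b--▸ t2
Coarsest stable partition (strong bisimilarity classes):
  B0 = {s0, s4, s6}
  B1 = {s3}
  B2 = {s5}
  B3 = {s1}
  B4 = {s2}
  B5 = {t0, t3, t5}
  B6 = {t2}
  B7 = {t4}
  B8 = {t1}
s0 ∈ B0, t0 ∈ B5 → different blocks

P ≁ Q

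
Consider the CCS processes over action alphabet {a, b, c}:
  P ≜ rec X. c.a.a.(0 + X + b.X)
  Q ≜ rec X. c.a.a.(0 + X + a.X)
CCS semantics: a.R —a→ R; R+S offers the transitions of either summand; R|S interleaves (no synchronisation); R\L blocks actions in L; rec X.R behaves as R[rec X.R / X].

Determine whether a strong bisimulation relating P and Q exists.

NO

Reachable graph of P (4 states):
  p0 = rec X. c.a.a.(0 + X + b.X) ⊢ -c-> p1
  p1 = a.a.(0 + (rec X. c.a.a.(0 + X + b.X)) + b.(rec X. c.a.a.(0 + X + b.X))) ⊢ -a-> p2
  p2 = a.(0 + (rec X. c.a.a.(0 + X + b.X)) + b.(rec X. c.a.a.(0 + X + b.X))) ⊢ -a-> p3
  p3 = 0 + (rec X. c.a.a.(0 + X + b.X)) + b.(rec X. c.a.a.(0 + X + b.X)) ⊢ -b-> p0, -c-> p1
Reachable graph of Q (4 states):
  q0 = rec X. c.a.a.(0 + X + a.X) ⊢ -c-> q1
  q1 = a.a.(0 + (rec X. c.a.a.(0 + X + a.X)) + a.(rec X. c.a.a.(0 + X + a.X))) ⊢ -a-> q2
  q2 = a.(0 + (rec X. c.a.a.(0 + X + a.X)) + a.(rec X. c.a.a.(0 + X + a.X))) ⊢ -a-> q3
  q3 = 0 + (rec X. c.a.a.(0 + X + a.X)) + a.(rec X. c.a.a.(0 + X + a.X)) ⊢ -a-> q0, -c-> q1
Partition-refinement fixed point:
  B0 = {p0}
  B1 = {p1}
  B2 = {p2}
  B3 = {p3}
  B4 = {q0}
  B5 = {q1}
  B6 = {q2}
  B7 = {q3}
p0 ∈ B0, q0 ∈ B4 → different blocks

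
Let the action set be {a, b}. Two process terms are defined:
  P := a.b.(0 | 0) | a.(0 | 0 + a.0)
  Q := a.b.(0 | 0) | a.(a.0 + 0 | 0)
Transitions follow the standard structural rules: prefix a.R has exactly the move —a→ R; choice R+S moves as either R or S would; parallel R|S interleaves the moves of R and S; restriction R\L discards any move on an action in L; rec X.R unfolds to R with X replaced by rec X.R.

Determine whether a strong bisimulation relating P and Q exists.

P ~ Q

LTS(P): 9 reachable states
  s0 = a.b.(0 | 0) | a.(0 | 0 + a.0) :: =a=> s1, =a=> s2
  s1 = a.b.(0 | 0) | (0 | 0 + a.0) :: =a=> s3, =a=> s4
  s2 = b.(0 | 0) | a.(0 | 0 + a.0) :: =a=> s4, =b=> s5
  s3 = a.b.(0 | 0) | 0 :: =a=> s6
  s4 = b.(0 | 0) | (0 | 0 + a.0) :: =a=> s6, =b=> s7
  s5 = 0 | 0 | a.(0 | 0 + a.0) :: =a=> s7
  s6 = b.(0 | 0) | 0 :: =b=> s8
  s7 = 0 | 0 | (0 | 0 + a.0) :: =a=> s8
  s8 = 0 | 0 | 0 :: deadlocked
LTS(Q): 9 reachable states
  t0 = a.b.(0 | 0) | a.(a.0 + 0 | 0) :: =a=> t1, =a=> t2
  t1 = a.b.(0 | 0) | (a.0 + 0 | 0) :: =a=> t3, =a=> t4
  t2 = b.(0 | 0) | a.(a.0 + 0 | 0) :: =a=> t4, =b=> t5
  t3 = a.b.(0 | 0) | 0 :: =a=> t6
  t4 = b.(0 | 0) | (a.0 + 0 | 0) :: =a=> t6, =b=> t7
  t5 = 0 | 0 | a.(a.0 + 0 | 0) :: =a=> t7
  t6 = b.(0 | 0) | 0 :: =b=> t8
  t7 = 0 | 0 | (a.0 + 0 | 0) :: =a=> t8
  t8 = 0 | 0 | 0 :: deadlocked
Partition-refinement fixed point:
  B0 = {s0, t0}
  B1 = {s2, t2}
  B2 = {s4, t4}
  B3 = {s7, t7}
  B4 = {s8, t8}
  B5 = {s6, t6}
  B6 = {s5, t5}
  B7 = {s1, t1}
  B8 = {s3, t3}
s0 ∈ B0, t0 ∈ B0 → same block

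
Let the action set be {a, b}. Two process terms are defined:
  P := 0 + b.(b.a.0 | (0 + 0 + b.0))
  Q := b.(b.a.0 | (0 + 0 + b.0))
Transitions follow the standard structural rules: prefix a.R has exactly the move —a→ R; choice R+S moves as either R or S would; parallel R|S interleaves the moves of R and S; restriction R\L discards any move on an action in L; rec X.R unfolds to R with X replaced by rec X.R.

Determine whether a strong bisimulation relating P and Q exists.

bisimilar

LTS(P): 7 reachable states
  p0 = 0 + b.(b.a.0 | (0 + 0 + b.0)) → =b=> p1
  p1 = b.a.0 | (0 + 0 + b.0) → =b=> p2, =b=> p3
  p2 = a.0 | (0 + 0 + b.0) → =a=> p4, =b=> p5
  p3 = b.a.0 | 0 → =b=> p5
  p4 = 0 | (0 + 0 + b.0) → =b=> p6
  p5 = a.0 | 0 → =a=> p6
  p6 = 0 | 0 → deadlocked
LTS(Q): 7 reachable states
  q0 = b.(b.a.0 | (0 + 0 + b.0)) → =b=> q1
  q1 = b.a.0 | (0 + 0 + b.0) → =b=> q2, =b=> q3
  q2 = a.0 | (0 + 0 + b.0) → =a=> q4, =b=> q5
  q3 = b.a.0 | 0 → =b=> q5
  q4 = 0 | (0 + 0 + b.0) → =b=> q6
  q5 = a.0 | 0 → =a=> q6
  q6 = 0 | 0 → deadlocked
Coarsest stable partition (strong bisimilarity classes):
  B0 = {p0, q0}
  B1 = {p1, q1}
  B2 = {p3, q3}
  B3 = {p5, q5}
  B4 = {p6, q6}
  B5 = {p2, q2}
  B6 = {p4, q4}
p0 ∈ B0, q0 ∈ B0 → same block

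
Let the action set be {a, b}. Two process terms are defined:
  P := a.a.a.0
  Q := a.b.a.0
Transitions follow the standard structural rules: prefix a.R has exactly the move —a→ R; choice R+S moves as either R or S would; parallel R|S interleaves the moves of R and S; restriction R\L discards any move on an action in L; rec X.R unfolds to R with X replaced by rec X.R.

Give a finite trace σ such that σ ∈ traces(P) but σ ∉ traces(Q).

Reachable graph of P (4 states):
  s0 = a.a.a.0 :: =a=> s1
  s1 = a.a.0 :: =a=> s2
  s2 = a.0 :: =a=> s3
  s3 = 0 :: (no moves)
Reachable graph of Q (4 states):
  t0 = a.b.a.0 :: =a=> t1
  t1 = b.a.0 :: =b=> t2
  t2 = a.0 :: =a=> t3
  t3 = 0 :: (no moves)
Trace ⟨aa⟩ through P, begin at {s0}:
  step 1 (a): {s1}
  step 2 (a): {s2}
  P completes σ.
Trace ⟨aa⟩ through Q, begin at {t0}:
  step 1 (a): {t1}
  step 2 (a): ∅ (Q stuck)

aa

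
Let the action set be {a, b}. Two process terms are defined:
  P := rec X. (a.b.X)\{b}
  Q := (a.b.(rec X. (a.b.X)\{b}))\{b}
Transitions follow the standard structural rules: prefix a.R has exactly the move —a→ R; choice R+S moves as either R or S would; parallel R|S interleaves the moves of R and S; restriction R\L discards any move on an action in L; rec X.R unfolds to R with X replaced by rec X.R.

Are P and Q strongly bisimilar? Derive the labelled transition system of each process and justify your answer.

YES

Reachable graph of P (2 states):
  u0 = rec X. (a.b.X)\{b} has moves =a=> u1
  u1 = (b.(rec X. (a.b.X)\{b}))\{b} has moves (no moves)
Reachable graph of Q (2 states):
  v0 = (a.b.(rec X. (a.b.X)\{b}))\{b} has moves =a=> v1
  v1 = (b.(rec X. (a.b.X)\{b}))\{b} has moves (no moves)
Coarsest stable partition (strong bisimilarity classes):
  B0 = {u0, v0}
  B1 = {u1, v1}
u0 ∈ B0, v0 ∈ B0 → same block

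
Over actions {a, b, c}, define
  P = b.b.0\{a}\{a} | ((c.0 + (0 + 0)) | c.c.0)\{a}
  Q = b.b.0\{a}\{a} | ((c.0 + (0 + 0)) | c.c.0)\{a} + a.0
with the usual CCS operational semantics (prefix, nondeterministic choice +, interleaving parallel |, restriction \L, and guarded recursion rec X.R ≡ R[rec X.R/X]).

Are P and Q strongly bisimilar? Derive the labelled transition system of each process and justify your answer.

Reachable graph of P (18 states):
  u0 = b.b.0\{a}\{a} | ((c.0 + (0 + 0)) | c.c.0)\{a} has moves --b--▸ u1, --c--▸ u2, --c--▸ u3
  u1 = b.0\{a}\{a} | ((c.0 + (0 + 0)) | c.c.0)\{a} has moves --b--▸ u4, --c--▸ u5, --c--▸ u6
  u2 = b.b.0\{a}\{a} | ((c.0 + (0 + 0)) | c.0)\{a} has moves --b--▸ u5, --c--▸ u7, --c--▸ u8
  u3 = b.b.0\{a}\{a} | (0 | c.c.0)\{a} has moves --b--▸ u6, --c--▸ u8
  u4 = 0\{a}\{a} | ((c.0 + (0 + 0)) | c.c.0)\{a} has moves --c--▸ u10, --c--▸ u9
  u5 = b.0\{a}\{a} | ((c.0 + (0 + 0)) | c.0)\{a} has moves --b--▸ u9, --c--▸ u11, --c--▸ u12
  u6 = b.0\{a}\{a} | (0 | c.c.0)\{a} has moves --b--▸ u10, --c--▸ u12
  u7 = b.b.0\{a}\{a} | ((c.0 + (0 + 0)) | 0)\{a} has moves --b--▸ u11, --c--▸ u13
  u8 = b.b.0\{a}\{a} | (0 | c.0)\{a} has moves --b--▸ u12, --c--▸ u13
  u9 = 0\{a}\{a} | ((c.0 + (0 + 0)) | c.0)\{a} has moves --c--▸ u14, --c--▸ u15
  u10 = 0\{a}\{a} | (0 | c.c.0)\{a} has moves --c--▸ u15
  u11 = b.0\{a}\{a} | ((c.0 + (0 + 0)) | 0)\{a} has moves --b--▸ u14, --c--▸ u16
  u12 = b.0\{a}\{a} | (0 | c.0)\{a} has moves --b--▸ u15, --c--▸ u16
  u13 = b.b.0\{a}\{a} | (0 | 0)\{a} has moves --b--▸ u16
  u14 = 0\{a}\{a} | ((c.0 + (0 + 0)) | 0)\{a} has moves --c--▸ u17
  u15 = 0\{a}\{a} | (0 | c.0)\{a} has moves --c--▸ u17
  u16 = b.0\{a}\{a} | (0 | 0)\{a} has moves --b--▸ u17
  u17 = 0\{a}\{a} | (0 | 0)\{a} has moves deadlocked
Reachable graph of Q (19 states):
  v0 = b.b.0\{a}\{a} | ((c.0 + (0 + 0)) | c.c.0)\{a} + a.0 has moves --a--▸ v1, --b--▸ v2, --c--▸ v3, --c--▸ v4
  v1 = 0 has moves deadlocked
  v2 = b.0\{a}\{a} | ((c.0 + (0 + 0)) | c.c.0)\{a} has moves --b--▸ v5, --c--▸ v6, --c--▸ v7
  v3 = b.b.0\{a}\{a} | ((c.0 + (0 + 0)) | c.0)\{a} has moves --b--▸ v6, --c--▸ v8, --c--▸ v9
  v4 = b.b.0\{a}\{a} | (0 | c.c.0)\{a} has moves --b--▸ v7, --c--▸ v9
  v5 = 0\{a}\{a} | ((c.0 + (0 + 0)) | c.c.0)\{a} has moves --c--▸ v10, --c--▸ v11
  v6 = b.0\{a}\{a} | ((c.0 + (0 + 0)) | c.0)\{a} has moves --b--▸ v10, --c--▸ v12, --c--▸ v13
  v7 = b.0\{a}\{a} | (0 | c.c.0)\{a} has moves --b--▸ v11, --c--▸ v13
  v8 = b.b.0\{a}\{a} | ((c.0 + (0 + 0)) | 0)\{a} has moves --b--▸ v12, --c--▸ v14
  v9 = b.b.0\{a}\{a} | (0 | c.0)\{a} has moves --b--▸ v13, --c--▸ v14
  v10 = 0\{a}\{a} | ((c.0 + (0 + 0)) | c.0)\{a} has moves --c--▸ v15, --c--▸ v16
  v11 = 0\{a}\{a} | (0 | c.c.0)\{a} has moves --c--▸ v16
  v12 = b.0\{a}\{a} | ((c.0 + (0 + 0)) | 0)\{a} has moves --b--▸ v15, --c--▸ v17
  v13 = b.0\{a}\{a} | (0 | c.0)\{a} has moves --b--▸ v16, --c--▸ v17
  v14 = b.b.0\{a}\{a} | (0 | 0)\{a} has moves --b--▸ v17
  v15 = 0\{a}\{a} | ((c.0 + (0 + 0)) | 0)\{a} has moves --c--▸ v18
  v16 = 0\{a}\{a} | (0 | c.0)\{a} has moves --c--▸ v18
  v17 = b.0\{a}\{a} | (0 | 0)\{a} has moves --b--▸ v18
  v18 = 0\{a}\{a} | (0 | 0)\{a} has moves deadlocked
Coarsest stable partition (strong bisimilarity classes):
  B0 = {u0}
  B1 = {u1, v2}
  B2 = {u5, u6, v6, v7}
  B3 = {u11, u12, v12, v13}
  B4 = {u14, u15, v15, v16}
  B5 = {u17, v1, v18}
  B6 = {u16, v17}
  B7 = {u10, u9, v10, v11}
  B8 = {u4, v5}
  B9 = {u2, u3, v3, v4}
  B10 = {u7, u8, v8, v9}
  B11 = {u13, v14}
  B12 = {v0}
u0 ∈ B0, v0 ∈ B12 → different blocks

NO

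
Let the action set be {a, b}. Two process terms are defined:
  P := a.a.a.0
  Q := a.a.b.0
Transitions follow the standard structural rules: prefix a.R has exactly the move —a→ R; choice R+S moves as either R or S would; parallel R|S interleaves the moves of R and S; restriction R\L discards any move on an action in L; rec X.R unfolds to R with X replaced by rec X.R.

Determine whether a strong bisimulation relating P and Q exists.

not bisimilar

P's transition system — 4 states:
  s0 = a.a.a.0 → =a=> s1
  s1 = a.a.0 → =a=> s2
  s2 = a.0 → =a=> s3
  s3 = 0 → ·
Q's transition system — 4 states:
  t0 = a.a.b.0 → =a=> t1
  t1 = a.b.0 → =a=> t2
  t2 = b.0 → =b=> t3
  t3 = 0 → ·
Coarsest stable partition (strong bisimilarity classes):
  B0 = {s0}
  B1 = {s1}
  B2 = {s2}
  B3 = {s3, t3}
  B4 = {t0}
  B5 = {t1}
  B6 = {t2}
s0 ∈ B0, t0 ∈ B4 → different blocks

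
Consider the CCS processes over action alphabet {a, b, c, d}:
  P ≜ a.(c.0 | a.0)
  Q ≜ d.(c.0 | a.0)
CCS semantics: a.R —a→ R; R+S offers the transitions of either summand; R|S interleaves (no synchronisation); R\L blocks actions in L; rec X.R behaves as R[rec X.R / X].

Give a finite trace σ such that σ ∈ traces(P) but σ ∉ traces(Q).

LTS(P): 5 reachable states
  s0 = a.(c.0 | a.0) | —a→ s1
  s1 = c.0 | a.0 | —a→ s2, —c→ s3
  s2 = c.0 | 0 | —c→ s4
  s3 = 0 | a.0 | —a→ s4
  s4 = 0 | 0 | deadlocked
LTS(Q): 5 reachable states
  t0 = d.(c.0 | a.0) | —d→ t1
  t1 = c.0 | a.0 | —a→ t2, —c→ t3
  t2 = c.0 | 0 | —c→ t4
  t3 = 0 | a.0 | —a→ t4
  t4 = 0 | 0 | deadlocked
Trace ⟨a⟩ through P, begin at {s0}:
  step 1 (a): {s1}
  — P admits the full trace.
Trace ⟨a⟩ through Q, begin at {t0}:
  step 1 (a): no successor for Q

a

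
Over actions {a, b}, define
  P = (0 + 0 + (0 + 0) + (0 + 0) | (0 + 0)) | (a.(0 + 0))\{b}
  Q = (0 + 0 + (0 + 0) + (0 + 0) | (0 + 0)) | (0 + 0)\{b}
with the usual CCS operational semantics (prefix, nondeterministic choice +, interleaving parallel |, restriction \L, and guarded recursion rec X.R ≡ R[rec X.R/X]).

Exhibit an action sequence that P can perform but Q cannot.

Reachable graph of P (2 states):
  p0 = (0 + 0 + (0 + 0) + (0 + 0) | (0 + 0)) | (a.(0 + 0))\{b} has moves -a-> p1
  p1 = (0 + 0 + (0 + 0) + (0 + 0) | (0 + 0)) | (0 + 0)\{b} has moves deadlocked
Reachable graph of Q (1 states):
  q0 = (0 + 0 + (0 + 0) + (0 + 0) | (0 + 0)) | (0 + 0)\{b} has moves deadlocked
Trace ⟨a⟩ through P, begin at {p0}:
  after a @ step 1: {p1}
  ✓ P
Trace ⟨a⟩ through Q, begin at {q0}:
  after a @ step 1: ∅ (Q stuck)

a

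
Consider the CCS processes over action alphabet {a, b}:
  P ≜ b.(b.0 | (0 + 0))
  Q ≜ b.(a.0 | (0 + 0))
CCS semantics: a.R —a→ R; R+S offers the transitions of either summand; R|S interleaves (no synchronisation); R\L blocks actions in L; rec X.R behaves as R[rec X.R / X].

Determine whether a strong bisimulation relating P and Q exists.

P ≁ Q

LTS(P): 3 reachable states
  p0 = b.(b.0 | (0 + 0)) → ··b··> p1
  p1 = b.0 | (0 + 0) → ··b··> p2
  p2 = 0 | (0 + 0) → stopped
LTS(Q): 3 reachable states
  q0 = b.(a.0 | (0 + 0)) → ··b··> q1
  q1 = a.0 | (0 + 0) → ··a··> q2
  q2 = 0 | (0 + 0) → stopped
Partition-refinement fixed point:
  B0 = {p0}
  B1 = {p1}
  B2 = {p2, q2}
  B3 = {q0}
  B4 = {q1}
p0 ∈ B0, q0 ∈ B3 → different blocks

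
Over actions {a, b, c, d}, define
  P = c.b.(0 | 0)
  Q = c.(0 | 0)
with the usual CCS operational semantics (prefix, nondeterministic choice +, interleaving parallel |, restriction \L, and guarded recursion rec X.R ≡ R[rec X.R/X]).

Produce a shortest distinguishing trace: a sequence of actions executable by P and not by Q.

LTS(P): 3 reachable states
  p0 = c.b.(0 | 0) ⊢ —c→ p1
  p1 = b.(0 | 0) ⊢ —b→ p2
  p2 = 0 | 0 ⊢ (no moves)
LTS(Q): 2 reachable states
  q0 = c.(0 | 0) ⊢ —c→ q1
  q1 = 0 | 0 ⊢ (no moves)
Trace ⟨cb⟩ through P, begin at {p0}:
  after c @ step 1: {p1}
  after b @ step 2: {p2}
  ✓ P
Trace ⟨cb⟩ through Q, begin at {q0}:
  after c @ step 1: {q1}
  after b @ step 2: ∅  — Q cannot continue

cb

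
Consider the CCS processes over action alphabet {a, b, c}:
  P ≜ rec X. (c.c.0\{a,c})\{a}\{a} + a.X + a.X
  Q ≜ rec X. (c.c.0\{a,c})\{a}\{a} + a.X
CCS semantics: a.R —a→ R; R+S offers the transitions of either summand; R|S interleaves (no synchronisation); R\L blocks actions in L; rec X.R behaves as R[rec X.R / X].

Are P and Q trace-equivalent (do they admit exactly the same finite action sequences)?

YES

Reachable graph of P (3 states):
  u0 = rec X. (c.c.0\{a,c})\{a}\{a} + a.X + a.X has moves --a--▸ u0, --c--▸ u1
  u1 = (c.0\{a,c})\{a}\{a} has moves --c--▸ u2
  u2 = 0\{a,c}\{a}\{a} has moves ∅
Reachable graph of Q (3 states):
  v0 = rec X. (c.c.0\{a,c})\{a}\{a} + a.X has moves --a--▸ v0, --c--▸ v1
  v1 = (c.0\{a,c})\{a}\{a} has moves --c--▸ v2
  v2 = 0\{a,c}\{a}\{a} has moves ∅
Bisimilarity quotient blocks:
  B0 = {u0, v0}
  B1 = {u1, v1}
  B2 = {u2, v2}
u0 ∈ B0, v0 ∈ B0 → same block
Bisimilar ⇒ trace-equivalent.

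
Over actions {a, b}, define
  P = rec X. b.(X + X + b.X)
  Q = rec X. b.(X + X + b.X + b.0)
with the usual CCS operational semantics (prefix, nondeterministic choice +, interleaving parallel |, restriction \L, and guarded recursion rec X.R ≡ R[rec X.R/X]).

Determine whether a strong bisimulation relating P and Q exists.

Reachable graph of P (2 states):
  m0 = rec X. b.(X + X + b.X) has moves —b→ m1
  m1 = (rec X. b.(X + X + b.X)) + (rec X. b.(X + X + b.X)) + b.(rec X. b.(X + X + b.X)) has moves —b→ m0, —b→ m1
Reachable graph of Q (3 states):
  n0 = rec X. b.(X + X + b.X + b.0) has moves —b→ n1
  n1 = (rec X. b.(X + X + b.X + b.0)) + (rec X. b.(X + X + b.X + b.0)) + b.(rec X. b.(X + X + b.X + b.0)) + b.0 has moves —b→ n0, —b→ n1, —b→ n2
  n2 = 0 has moves deadlocked
Partition-refinement fixed point:
  B0 = {m0, m1}
  B1 = {n0}
  B2 = {n1}
  B3 = {n2}
m0 ∈ B0, n0 ∈ B1 → different blocks

NO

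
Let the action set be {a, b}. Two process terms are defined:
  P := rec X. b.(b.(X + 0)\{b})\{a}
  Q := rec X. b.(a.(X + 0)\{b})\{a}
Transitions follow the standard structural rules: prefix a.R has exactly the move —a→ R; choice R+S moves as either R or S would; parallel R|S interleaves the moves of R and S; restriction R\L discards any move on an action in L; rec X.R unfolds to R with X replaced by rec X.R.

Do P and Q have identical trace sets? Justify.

traces(P) ≠ traces(Q) — witness ⟨bb⟩

LTS(P): 3 reachable states
  u0 = rec X. b.(b.(X + 0)\{b})\{a} | ··b··> u1
  u1 = (b.((rec X. b.(b.(X + 0)\{b})\{a}) + 0)\{b})\{a} | ··b··> u2
  u2 = ((rec X. b.(b.(X + 0)\{b})\{a}) + 0)\{b}\{a} | deadlocked
LTS(Q): 2 reachable states
  v0 = rec X. b.(a.(X + 0)\{b})\{a} | ··b··> v1
  v1 = (a.((rec X. b.(a.(X + 0)\{b})\{a}) + 0)\{b})\{a} | deadlocked
Executing bb from P (initial set {u0}):
  [1] b ⇒ {u1}
  [2] b ⇒ {u2}
  P completes σ.
Executing bb from Q (initial set {v0}):
  [1] b ⇒ {v1}
  [2] b ⇒ ∅  — Q cannot continue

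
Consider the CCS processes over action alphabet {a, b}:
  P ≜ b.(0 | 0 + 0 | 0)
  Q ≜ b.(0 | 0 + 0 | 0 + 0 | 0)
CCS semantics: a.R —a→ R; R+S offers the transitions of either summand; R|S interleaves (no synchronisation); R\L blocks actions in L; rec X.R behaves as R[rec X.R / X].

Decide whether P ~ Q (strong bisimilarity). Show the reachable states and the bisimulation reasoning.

P's transition system — 2 states:
  p0 = b.(0 | 0 + 0 | 0) :: -b-> p1
  p1 = 0 | 0 + 0 | 0 :: (no moves)
Q's transition system — 2 states:
  q0 = b.(0 | 0 + 0 | 0 + 0 | 0) :: -b-> q1
  q1 = 0 | 0 + 0 | 0 + 0 | 0 :: (no moves)
Bisimilarity quotient blocks:
  B0 = {p0, q0}
  B1 = {p1, q1}
p0 ∈ B0, q0 ∈ B0 → same block

bisimilar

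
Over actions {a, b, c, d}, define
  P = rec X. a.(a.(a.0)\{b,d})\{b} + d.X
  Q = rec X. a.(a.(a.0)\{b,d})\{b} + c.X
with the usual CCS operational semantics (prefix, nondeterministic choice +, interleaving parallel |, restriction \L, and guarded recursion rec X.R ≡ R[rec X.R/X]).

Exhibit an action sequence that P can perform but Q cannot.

P's transition system — 4 states:
  u0 = rec X. a.(a.(a.0)\{b,d})\{b} + d.X :: -a-> u1, -d-> u0
  u1 = (a.(a.0)\{b,d})\{b} :: -a-> u2
  u2 = (a.0)\{b,d}\{b} :: -a-> u3
  u3 = 0\{b,d}\{b} :: ∅
Q's transition system — 4 states:
  v0 = rec X. a.(a.(a.0)\{b,d})\{b} + c.X :: -a-> v1, -c-> v0
  v1 = (a.(a.0)\{b,d})\{b} :: -a-> v2
  v2 = (a.0)\{b,d}\{b} :: -a-> v3
  v3 = 0\{b,d}\{b} :: ∅
Executing d from P (initial set {u0}):
  step 1 (d): {u0}
  ✓ P
Executing d from Q (initial set {v0}):
  step 1 (d): ∅ (Q stuck)

d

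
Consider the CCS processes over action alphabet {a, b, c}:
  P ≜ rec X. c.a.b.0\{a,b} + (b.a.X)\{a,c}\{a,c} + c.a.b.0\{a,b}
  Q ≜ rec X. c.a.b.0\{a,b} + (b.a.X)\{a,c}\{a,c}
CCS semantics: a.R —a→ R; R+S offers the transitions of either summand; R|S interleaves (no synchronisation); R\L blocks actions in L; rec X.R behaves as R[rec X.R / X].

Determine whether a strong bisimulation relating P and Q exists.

YES

Reachable graph of P (5 states):
  p0 = rec X. c.a.b.0\{a,b} + (b.a.X)\{a,c}\{a,c} + c.a.b.0\{a,b} → --b--▸ p1, --c--▸ p2
  p1 = (a.(rec X. c.a.b.0\{a,b} + (b.a.X)\{a,c}\{a,c} + c.a.b.0\{a,b}))\{a,c}\{a,c} → (no moves)
  p2 = a.b.0\{a,b} → --a--▸ p3
  p3 = b.0\{a,b} → --b--▸ p4
  p4 = 0\{a,b} → (no moves)
Reachable graph of Q (5 states):
  q0 = rec X. c.a.b.0\{a,b} + (b.a.X)\{a,c}\{a,c} → --b--▸ q1, --c--▸ q2
  q1 = (a.(rec X. c.a.b.0\{a,b} + (b.a.X)\{a,c}\{a,c}))\{a,c}\{a,c} → (no moves)
  q2 = a.b.0\{a,b} → --a--▸ q3
  q3 = b.0\{a,b} → --b--▸ q4
  q4 = 0\{a,b} → (no moves)
Partition-refinement fixed point:
  B0 = {p0, q0}
  B1 = {p2, q2}
  B2 = {p3, q3}
  B3 = {p1, p4, q1, q4}
p0 ∈ B0, q0 ∈ B0 → same block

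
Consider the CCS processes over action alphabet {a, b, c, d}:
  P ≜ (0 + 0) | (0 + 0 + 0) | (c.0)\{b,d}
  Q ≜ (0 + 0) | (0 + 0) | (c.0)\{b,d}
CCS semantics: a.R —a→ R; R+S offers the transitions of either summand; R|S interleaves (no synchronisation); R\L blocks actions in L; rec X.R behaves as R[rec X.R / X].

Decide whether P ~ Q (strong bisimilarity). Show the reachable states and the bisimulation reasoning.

YES

Reachable graph of P (2 states):
  s0 = (0 + 0) | (0 + 0 + 0) | (c.0)\{b,d} has moves —c→ s1
  s1 = (0 + 0) | (0 + 0 + 0) | 0\{b,d} has moves deadlocked
Reachable graph of Q (2 states):
  t0 = (0 + 0) | (0 + 0) | (c.0)\{b,d} has moves —c→ t1
  t1 = (0 + 0) | (0 + 0) | 0\{b,d} has moves deadlocked
Coarsest stable partition (strong bisimilarity classes):
  B0 = {s0, t0}
  B1 = {s1, t1}
s0 ∈ B0, t0 ∈ B0 → same block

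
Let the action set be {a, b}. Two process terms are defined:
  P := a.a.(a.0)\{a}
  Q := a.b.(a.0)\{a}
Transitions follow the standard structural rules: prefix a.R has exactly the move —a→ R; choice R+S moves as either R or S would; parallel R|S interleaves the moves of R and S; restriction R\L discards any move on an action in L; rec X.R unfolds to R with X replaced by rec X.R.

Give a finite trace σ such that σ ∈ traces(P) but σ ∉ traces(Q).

P's transition system — 3 states:
  s0 = a.a.(a.0)\{a} ⊢ --a--▸ s1
  s1 = a.(a.0)\{a} ⊢ --a--▸ s2
  s2 = (a.0)\{a} ⊢ ∅
Q's transition system — 3 states:
  t0 = a.b.(a.0)\{a} ⊢ --a--▸ t1
  t1 = b.(a.0)\{a} ⊢ --b--▸ t2
  t2 = (a.0)\{a} ⊢ ∅
Run σ = ⟨aa⟩ on P: start {s0}
  [1] a ⇒ {s1}
  [2] a ⇒ {s2}
  P completes σ.
Run σ = ⟨aa⟩ on Q: start {t0}
  [1] a ⇒ {t1}
  [2] a ⇒ ∅ (Q stuck)

aa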